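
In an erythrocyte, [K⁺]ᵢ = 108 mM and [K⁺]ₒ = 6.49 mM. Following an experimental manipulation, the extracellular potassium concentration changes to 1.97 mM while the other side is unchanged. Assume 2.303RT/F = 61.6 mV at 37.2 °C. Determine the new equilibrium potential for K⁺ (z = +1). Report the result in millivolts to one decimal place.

After the shift: [K⁺]_out = 1.97, [K⁺]_in = 108 mM.
E_new = (61.6/1)·log₁₀(1.97/108) = 61.60 · (-1.7390) = -107.12 mV

-107.1 mV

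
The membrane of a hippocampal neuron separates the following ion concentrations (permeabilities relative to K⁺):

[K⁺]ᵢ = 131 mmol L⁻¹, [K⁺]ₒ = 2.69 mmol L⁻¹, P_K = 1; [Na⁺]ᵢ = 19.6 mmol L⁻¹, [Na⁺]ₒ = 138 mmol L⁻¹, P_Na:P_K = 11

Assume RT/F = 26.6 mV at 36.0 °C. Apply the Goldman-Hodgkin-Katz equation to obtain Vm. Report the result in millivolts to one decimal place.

39.3 mV

Vm = 26.6 · ln[(Σ P·[cation]ₒ + Σ P·[anion]ᵢ) / (Σ P·[cation]ᵢ + Σ P·[anion]ₒ)]
Numerator = 1×2.69 + 11×138 = 1521
Denominator = 1×131 + 11×19.6 = 346.6
Vm = 26.6 · ln(4.3874) = 26.6 × (1.4787) = 39.33 mV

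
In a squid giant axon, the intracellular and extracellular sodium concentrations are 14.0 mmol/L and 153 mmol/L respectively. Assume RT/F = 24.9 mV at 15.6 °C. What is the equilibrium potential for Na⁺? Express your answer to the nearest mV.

60 mV

E = (24.9/z) · ln([Na⁺]_out/[Na⁺]_in) with z = +1.
= (24.9/1) · ln(153/14.0) = 24.90 · ln(10.93)
= 24.90 · (2.3914) = 59.55 mV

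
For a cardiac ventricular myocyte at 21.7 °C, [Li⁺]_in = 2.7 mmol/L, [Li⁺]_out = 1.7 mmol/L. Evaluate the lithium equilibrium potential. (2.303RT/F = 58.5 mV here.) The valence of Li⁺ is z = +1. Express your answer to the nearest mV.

E = (58.5/z) · log₁₀([Li⁺]_out/[Li⁺]_in) with z = +1.
= (58.5/1) · log₁₀(1.7/2.7) = 58.50 · log₁₀(0.6296)
= 58.50 · (-0.2009) = -11.75 mV

-12 mV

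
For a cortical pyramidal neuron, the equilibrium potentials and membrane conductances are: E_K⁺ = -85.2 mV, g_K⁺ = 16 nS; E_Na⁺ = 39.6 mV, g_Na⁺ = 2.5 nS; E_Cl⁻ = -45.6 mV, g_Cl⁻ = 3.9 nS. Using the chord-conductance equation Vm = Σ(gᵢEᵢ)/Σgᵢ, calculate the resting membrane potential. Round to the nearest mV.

-64 mV

Σ gᵢEᵢ = 16·(-85.2) + 2.5·(39.6) + 3.9·(-45.6) = -1442.04
Σ gᵢ = 16 + 2.5 + 3.9 = 22.4
Vm = -1442.04 / 22.4 = -64.38 mV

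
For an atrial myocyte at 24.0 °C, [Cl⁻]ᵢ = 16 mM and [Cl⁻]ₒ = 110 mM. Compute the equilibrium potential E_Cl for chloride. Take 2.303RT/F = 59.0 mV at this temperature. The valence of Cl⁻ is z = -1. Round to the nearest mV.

E = (59.0/z) · log₁₀([Cl⁻]_out/[Cl⁻]_in) with z = -1.
For an anion, dividing by z = -1 reverses the sign.
= (59.0/-1) · log₁₀(110/16) = -59.00 · log₁₀(6.875)
= -59.00 · (0.8373) = -49.40 mV

-49 mV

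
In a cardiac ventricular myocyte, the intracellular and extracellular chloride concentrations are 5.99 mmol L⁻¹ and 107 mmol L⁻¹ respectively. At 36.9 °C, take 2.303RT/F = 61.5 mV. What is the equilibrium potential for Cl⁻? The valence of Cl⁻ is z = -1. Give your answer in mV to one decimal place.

E = (61.5/z) · log₁₀([Cl⁻]_out/[Cl⁻]_in) with z = -1.
For an anion, dividing by z = -1 reverses the sign.
= (61.5/-1) · log₁₀(107/5.99) = -61.50 · log₁₀(17.86)
= -61.50 · (1.2520) = -77.00 mV

-77.0 mV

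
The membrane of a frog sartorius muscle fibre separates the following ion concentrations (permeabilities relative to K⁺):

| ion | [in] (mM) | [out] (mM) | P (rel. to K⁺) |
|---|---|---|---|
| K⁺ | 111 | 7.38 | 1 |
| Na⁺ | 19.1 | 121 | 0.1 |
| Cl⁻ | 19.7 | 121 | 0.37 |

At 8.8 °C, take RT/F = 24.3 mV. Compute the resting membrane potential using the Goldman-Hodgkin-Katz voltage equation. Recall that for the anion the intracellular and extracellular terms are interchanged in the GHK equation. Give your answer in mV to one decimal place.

Vm = 24.3 · ln[(Σ P·[cation]ₒ + Σ P·[anion]ᵢ) / (Σ P·[cation]ᵢ + Σ P·[anion]ₒ)]
Numerator = 1×7.38 + 0.1×121 + 0.37×19.7 = 26.77
Denominator = 1×111 + 0.1×19.1 + 0.37×121 = 157.7
Vm = 24.3 · ln(0.16977) = 24.3 × (-1.7733) = -43.09 mV

-43.1 mV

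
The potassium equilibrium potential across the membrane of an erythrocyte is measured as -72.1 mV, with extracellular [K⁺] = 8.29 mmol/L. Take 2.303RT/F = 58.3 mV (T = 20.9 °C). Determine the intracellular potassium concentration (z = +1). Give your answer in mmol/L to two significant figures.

140 mmol/L

Nernst: E = (58.3/1) · log₁₀([out]/[in]), so log₁₀([out]/[in]) = -72.1 × 1 / 58.3 = -1.2367.
[out]/[in] = 10^(-1.2367) = 0.05798.
[in] = 8.29 / 0.05798 = 143 mmol/L.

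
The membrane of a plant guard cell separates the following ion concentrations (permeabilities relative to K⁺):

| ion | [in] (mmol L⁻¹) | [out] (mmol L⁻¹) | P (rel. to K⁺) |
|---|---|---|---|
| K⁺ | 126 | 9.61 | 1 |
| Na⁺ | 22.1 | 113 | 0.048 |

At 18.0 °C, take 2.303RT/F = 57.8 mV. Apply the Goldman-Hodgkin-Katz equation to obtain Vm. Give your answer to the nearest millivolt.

-54 mV

Vm = 57.8 · log₁₀[(Σ P·[cation]ₒ + Σ P·[anion]ᵢ) / (Σ P·[cation]ᵢ + Σ P·[anion]ₒ)]
Numerator = 1×9.61 + 0.048×113 = 15.03
Denominator = 1×126 + 0.048×22.1 = 127.1
Vm = 57.8 · log₁₀(0.11832) = 57.8 × (-0.9269) = -53.58 mV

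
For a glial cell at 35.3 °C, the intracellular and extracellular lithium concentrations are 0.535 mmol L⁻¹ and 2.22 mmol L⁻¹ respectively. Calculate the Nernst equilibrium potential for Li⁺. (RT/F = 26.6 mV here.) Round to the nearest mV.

E = (26.6/z) · ln([Li⁺]_out/[Li⁺]_in) with z = +1.
= (26.6/1) · ln(2.22/0.535) = 26.60 · ln(4.15)
= 26.60 · (1.4230) = 37.85 mV

38 mV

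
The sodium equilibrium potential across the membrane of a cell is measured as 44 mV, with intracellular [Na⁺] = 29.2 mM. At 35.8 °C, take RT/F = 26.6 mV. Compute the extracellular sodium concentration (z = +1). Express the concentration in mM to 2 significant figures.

Nernst: E = (26.6/1) · ln([out]/[in]), so ln([out]/[in]) = 44.0 × 1 / 26.6 = 1.6541.
[out]/[in] = e^(1.6541) = 5.229.
[out] = 5.229 × 29.2 = 152.7 mM.

150 mM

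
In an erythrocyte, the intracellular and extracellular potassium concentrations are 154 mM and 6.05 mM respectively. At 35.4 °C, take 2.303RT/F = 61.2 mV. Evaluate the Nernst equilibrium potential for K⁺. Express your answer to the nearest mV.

E = (61.2/z) · log₁₀([K⁺]_out/[K⁺]_in) with z = +1.
= (61.2/1) · log₁₀(6.05/154) = 61.20 · log₁₀(0.03929)
= 61.20 · (-1.4058) = -86.03 mV

-86 mV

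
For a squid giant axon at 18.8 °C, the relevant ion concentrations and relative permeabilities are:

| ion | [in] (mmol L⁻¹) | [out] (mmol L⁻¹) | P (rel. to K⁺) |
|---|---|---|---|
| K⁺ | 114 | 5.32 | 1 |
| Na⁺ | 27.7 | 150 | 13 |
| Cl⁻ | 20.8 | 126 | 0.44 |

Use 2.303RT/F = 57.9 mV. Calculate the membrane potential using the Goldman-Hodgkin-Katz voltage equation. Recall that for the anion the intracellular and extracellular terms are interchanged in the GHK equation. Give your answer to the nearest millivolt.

33 mV

Vm = 57.9 · log₁₀[(Σ P·[cation]ₒ + Σ P·[anion]ᵢ) / (Σ P·[cation]ᵢ + Σ P·[anion]ₒ)]
Numerator = 1×5.32 + 13×150 + 0.44×20.8 = 1964
Denominator = 1×114 + 13×27.7 + 0.44×126 = 529.5
Vm = 57.9 · log₁₀(3.7098) = 57.9 × (0.5693) = 32.97 mV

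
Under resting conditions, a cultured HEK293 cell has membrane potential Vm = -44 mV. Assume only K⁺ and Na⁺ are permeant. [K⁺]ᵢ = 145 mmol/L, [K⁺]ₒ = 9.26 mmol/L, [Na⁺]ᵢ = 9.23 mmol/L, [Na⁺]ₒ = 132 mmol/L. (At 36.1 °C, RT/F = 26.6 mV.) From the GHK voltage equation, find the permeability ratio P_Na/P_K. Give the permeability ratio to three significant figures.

0.142

Let α = P_Na/P_K. GHK: Vm = 26.6·ln[(Kₒ + α·Naₒ)/(Kᵢ + α·Naᵢ)].
e^(Vm/26.6) = e^(-44.0/26.6) = 0.19126
So 0.19126·(Kᵢ + α·Naᵢ) = Kₒ + α·Naₒ → α = (0.19126·145.0 − 9.26) / (132.0 − 0.19126·9.23)
α = (27.73 − 9.26) / (132.0 − 1.765) = 18.47/130.2 = 0.1418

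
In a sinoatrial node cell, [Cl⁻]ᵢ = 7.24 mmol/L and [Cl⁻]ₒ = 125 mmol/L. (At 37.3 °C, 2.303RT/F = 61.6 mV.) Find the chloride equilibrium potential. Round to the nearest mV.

E = (61.6/z) · log₁₀([Cl⁻]_out/[Cl⁻]_in) with z = -1.
For an anion, dividing by z = -1 reverses the sign.
= (61.6/-1) · log₁₀(125/7.24) = -61.60 · log₁₀(17.27)
= -61.60 · (1.2372) = -76.21 mV

-76 mV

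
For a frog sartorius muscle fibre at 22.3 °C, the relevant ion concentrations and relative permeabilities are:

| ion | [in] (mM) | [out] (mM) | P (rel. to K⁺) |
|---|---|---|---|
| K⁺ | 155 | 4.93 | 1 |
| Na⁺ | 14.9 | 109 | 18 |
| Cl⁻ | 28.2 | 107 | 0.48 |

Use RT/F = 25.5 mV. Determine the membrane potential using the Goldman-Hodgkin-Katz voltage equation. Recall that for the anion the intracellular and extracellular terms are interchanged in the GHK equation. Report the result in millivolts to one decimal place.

36.4 mV

Vm = 25.5 · ln[(Σ P·[cation]ₒ + Σ P·[anion]ᵢ) / (Σ P·[cation]ᵢ + Σ P·[anion]ₒ)]
Numerator = 1×4.93 + 18×109 + 0.48×28.2 = 1980
Denominator = 1×155 + 18×14.9 + 0.48×107 = 474.6
Vm = 25.5 · ln(4.1733) = 25.5 × (1.4287) = 36.43 mV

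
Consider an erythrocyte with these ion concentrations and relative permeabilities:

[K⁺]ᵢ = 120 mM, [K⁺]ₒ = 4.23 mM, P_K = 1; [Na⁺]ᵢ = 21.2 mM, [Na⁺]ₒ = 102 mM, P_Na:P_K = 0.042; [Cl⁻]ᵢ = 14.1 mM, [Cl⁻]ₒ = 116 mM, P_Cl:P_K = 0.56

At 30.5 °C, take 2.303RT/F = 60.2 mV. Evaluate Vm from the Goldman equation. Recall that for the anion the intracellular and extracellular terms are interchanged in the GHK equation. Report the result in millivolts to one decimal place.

-63.5 mV

Vm = 60.2 · log₁₀[(Σ P·[cation]ₒ + Σ P·[anion]ᵢ) / (Σ P·[cation]ᵢ + Σ P·[anion]ₒ)]
Numerator = 1×4.23 + 0.042×102 + 0.56×14.1 = 16.41
Denominator = 1×120 + 0.042×21.2 + 0.56×116 = 185.9
Vm = 60.2 · log₁₀(0.088297) = 60.2 × (-1.0541) = -63.45 mV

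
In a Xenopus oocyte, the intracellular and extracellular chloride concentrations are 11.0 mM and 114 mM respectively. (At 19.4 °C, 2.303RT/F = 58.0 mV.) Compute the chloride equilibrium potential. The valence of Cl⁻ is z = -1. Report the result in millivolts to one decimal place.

E = (58.0/z) · log₁₀([Cl⁻]_out/[Cl⁻]_in) with z = -1.
For an anion, dividing by z = -1 reverses the sign.
= (58.0/-1) · log₁₀(114/11.0) = -58.00 · log₁₀(10.36)
= -58.00 · (1.0155) = -58.90 mV

-58.9 mV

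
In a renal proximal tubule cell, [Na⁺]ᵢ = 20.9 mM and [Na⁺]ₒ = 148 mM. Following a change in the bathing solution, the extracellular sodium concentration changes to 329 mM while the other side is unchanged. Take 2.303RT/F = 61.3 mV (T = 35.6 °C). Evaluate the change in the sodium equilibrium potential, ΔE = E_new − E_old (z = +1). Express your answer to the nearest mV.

21 mV

E_old = (61.3/1)·log₁₀(148/20.9) = 52.11 mV
E_new = (61.3/1)·log₁₀(329/20.9) = 73.38 mV
ΔE = 73.38 − (52.11) = 21.27 mV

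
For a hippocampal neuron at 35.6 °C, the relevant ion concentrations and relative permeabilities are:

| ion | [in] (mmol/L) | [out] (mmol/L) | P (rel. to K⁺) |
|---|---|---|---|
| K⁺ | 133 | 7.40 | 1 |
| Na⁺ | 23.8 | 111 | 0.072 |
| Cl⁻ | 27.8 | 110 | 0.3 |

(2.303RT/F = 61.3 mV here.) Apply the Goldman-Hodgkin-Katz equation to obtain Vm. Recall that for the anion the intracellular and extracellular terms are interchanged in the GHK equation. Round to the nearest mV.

-52 mV

Vm = 61.3 · log₁₀[(Σ P·[cation]ₒ + Σ P·[anion]ᵢ) / (Σ P·[cation]ᵢ + Σ P·[anion]ₒ)]
Numerator = 1×7.40 + 0.072×111 + 0.3×27.8 = 23.73
Denominator = 1×133 + 0.072×23.8 + 0.3×110 = 167.7
Vm = 61.3 · log₁₀(0.1415) = 61.3 × (-0.8492) = -52.06 mV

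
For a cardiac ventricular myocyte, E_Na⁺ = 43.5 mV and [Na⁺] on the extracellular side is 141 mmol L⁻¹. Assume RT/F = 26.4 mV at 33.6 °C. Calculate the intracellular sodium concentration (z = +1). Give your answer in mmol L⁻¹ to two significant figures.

27 mmol L⁻¹

Nernst: E = (26.4/1) · ln([out]/[in]), so ln([out]/[in]) = 43.5 × 1 / 26.4 = 1.6477.
[out]/[in] = e^(1.6477) = 5.195.
[in] = 141 / 5.195 = 27.14 mmol L⁻¹.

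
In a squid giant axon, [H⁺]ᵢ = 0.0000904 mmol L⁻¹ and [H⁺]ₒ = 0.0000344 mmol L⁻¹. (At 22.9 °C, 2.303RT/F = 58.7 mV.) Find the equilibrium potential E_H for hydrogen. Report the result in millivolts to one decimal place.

E = (58.7/z) · log₁₀([H⁺]_out/[H⁺]_in) with z = +1.
= (58.7/1) · log₁₀(0.0000344/0.0000904) = 58.70 · log₁₀(0.3805)
= 58.70 · (-0.4196) = -24.63 mV

-24.6 mV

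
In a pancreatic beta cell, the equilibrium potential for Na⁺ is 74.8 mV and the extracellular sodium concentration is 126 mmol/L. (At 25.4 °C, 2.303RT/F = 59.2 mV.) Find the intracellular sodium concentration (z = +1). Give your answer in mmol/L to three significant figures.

Nernst: E = (59.2/1) · log₁₀([out]/[in]), so log₁₀([out]/[in]) = 74.8 × 1 / 59.2 = 1.2635.
[out]/[in] = 10^(1.2635) = 18.34.
[in] = 126 / 18.34 = 6.868 mmol/L.

6.87 mmol/L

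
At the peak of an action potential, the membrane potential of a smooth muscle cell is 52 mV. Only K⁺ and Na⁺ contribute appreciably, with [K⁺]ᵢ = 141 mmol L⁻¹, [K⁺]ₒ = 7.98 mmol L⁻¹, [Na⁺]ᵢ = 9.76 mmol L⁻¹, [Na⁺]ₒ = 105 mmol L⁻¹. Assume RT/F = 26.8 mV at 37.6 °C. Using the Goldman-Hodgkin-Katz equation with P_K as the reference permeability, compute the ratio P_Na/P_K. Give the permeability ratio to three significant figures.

26.3

Let α = P_Na/P_K. GHK: Vm = 26.8·ln[(Kₒ + α·Naₒ)/(Kᵢ + α·Naᵢ)].
e^(Vm/26.8) = e^(52.0/26.8) = 6.9608
So 6.9608·(Kᵢ + α·Naᵢ) = Kₒ + α·Naₒ → α = (6.9608·141.0 − 7.98) / (105.0 − 6.9608·9.76)
α = (981.5 − 7.98) / (105.0 − 67.94) = 973.5/37.06 = 26.27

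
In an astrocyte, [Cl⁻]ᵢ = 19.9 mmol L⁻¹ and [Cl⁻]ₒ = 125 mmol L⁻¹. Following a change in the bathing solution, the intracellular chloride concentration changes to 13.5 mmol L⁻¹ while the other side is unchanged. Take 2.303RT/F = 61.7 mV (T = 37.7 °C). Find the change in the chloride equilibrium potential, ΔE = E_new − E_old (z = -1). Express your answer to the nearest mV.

-10 mV

E_old = (61.7/-1)·log₁₀(125/19.9) = -49.24 mV
E_new = (61.7/-1)·log₁₀(125/13.5) = -59.64 mV
ΔE = -59.64 − (-49.24) = -10.40 mV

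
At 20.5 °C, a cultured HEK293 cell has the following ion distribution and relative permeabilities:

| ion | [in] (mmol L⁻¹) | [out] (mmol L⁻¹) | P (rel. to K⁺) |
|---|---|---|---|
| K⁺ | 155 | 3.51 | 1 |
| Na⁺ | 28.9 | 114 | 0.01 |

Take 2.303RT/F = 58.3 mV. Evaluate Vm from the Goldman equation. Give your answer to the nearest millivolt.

-89 mV

Vm = 58.3 · log₁₀[(Σ P·[cation]ₒ + Σ P·[anion]ᵢ) / (Σ P·[cation]ᵢ + Σ P·[anion]ₒ)]
Numerator = 1×3.51 + 0.01×114 = 4.65
Denominator = 1×155 + 0.01×28.9 = 155.3
Vm = 58.3 · log₁₀(0.029944) = 58.3 × (-1.5237) = -88.83 mV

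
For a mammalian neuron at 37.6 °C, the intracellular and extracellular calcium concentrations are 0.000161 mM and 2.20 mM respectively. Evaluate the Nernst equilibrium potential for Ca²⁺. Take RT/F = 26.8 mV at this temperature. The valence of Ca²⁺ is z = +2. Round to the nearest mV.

E = (26.8/z) · ln([Ca²⁺]_out/[Ca²⁺]_in) with z = +2.
= (26.8/2) · ln(2.20/0.000161) = 13.40 · ln(1.366e+04)
= 13.40 · (9.5226) = 127.60 mV

128 mV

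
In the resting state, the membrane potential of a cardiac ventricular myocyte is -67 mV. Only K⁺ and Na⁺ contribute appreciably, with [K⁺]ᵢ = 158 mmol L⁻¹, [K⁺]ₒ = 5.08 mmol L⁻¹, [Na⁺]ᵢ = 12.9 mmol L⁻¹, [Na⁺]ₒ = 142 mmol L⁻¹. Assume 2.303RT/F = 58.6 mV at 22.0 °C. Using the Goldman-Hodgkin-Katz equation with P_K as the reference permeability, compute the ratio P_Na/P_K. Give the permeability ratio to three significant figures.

Let α = P_Na/P_K. GHK: Vm = 58.6·log₁₀[(Kₒ + α·Naₒ)/(Kᵢ + α·Naᵢ)].
10^(Vm/58.6) = 10^(-67.0/58.6) = 0.071888
So 0.071888·(Kᵢ + α·Naᵢ) = Kₒ + α·Naₒ → α = (0.071888·158.0 − 5.08) / (142.0 − 0.071888·12.9)
α = (11.36 − 5.08) / (142.0 − 0.9274) = 6.278/141.1 = 0.0445

0.0445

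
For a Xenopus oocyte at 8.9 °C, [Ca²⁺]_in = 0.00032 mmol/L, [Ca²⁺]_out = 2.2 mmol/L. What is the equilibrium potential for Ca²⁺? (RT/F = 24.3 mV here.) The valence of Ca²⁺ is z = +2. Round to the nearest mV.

107 mV

E = (24.3/z) · ln([Ca²⁺]_out/[Ca²⁺]_in) with z = +2.
= (24.3/2) · ln(2.2/0.00032) = 12.15 · ln(6875)
= 12.15 · (8.8356) = 107.35 mV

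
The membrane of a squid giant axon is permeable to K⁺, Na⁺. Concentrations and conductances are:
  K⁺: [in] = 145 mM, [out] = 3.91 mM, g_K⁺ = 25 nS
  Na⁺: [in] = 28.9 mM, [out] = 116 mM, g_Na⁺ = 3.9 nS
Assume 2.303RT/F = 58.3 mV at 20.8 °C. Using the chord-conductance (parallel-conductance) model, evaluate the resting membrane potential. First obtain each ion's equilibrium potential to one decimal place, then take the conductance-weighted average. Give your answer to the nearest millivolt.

E_K⁺ = (58.3/1)·log₁₀(3.91/145) = -91.5 mV
E_Na⁺ = (58.3/1)·log₁₀(116/28.9) = 35.2 mV
Vm = (Σ gᵢEᵢ)/(Σ gᵢ) = (25·-91.5 + 3.9·35.2) / (25 + 3.9)
= -2150.22 / 28.9 = -74.40 mV

-74 mV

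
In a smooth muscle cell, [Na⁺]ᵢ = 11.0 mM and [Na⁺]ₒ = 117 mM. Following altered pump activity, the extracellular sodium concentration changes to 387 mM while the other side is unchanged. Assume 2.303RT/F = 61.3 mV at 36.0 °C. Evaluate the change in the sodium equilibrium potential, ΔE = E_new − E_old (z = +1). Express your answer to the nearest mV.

E_old = (61.3/1)·log₁₀(117/11.0) = 62.94 mV
E_new = (61.3/1)·log₁₀(387/11.0) = 94.79 mV
ΔE = 94.79 − (62.94) = 31.85 mV

32 mV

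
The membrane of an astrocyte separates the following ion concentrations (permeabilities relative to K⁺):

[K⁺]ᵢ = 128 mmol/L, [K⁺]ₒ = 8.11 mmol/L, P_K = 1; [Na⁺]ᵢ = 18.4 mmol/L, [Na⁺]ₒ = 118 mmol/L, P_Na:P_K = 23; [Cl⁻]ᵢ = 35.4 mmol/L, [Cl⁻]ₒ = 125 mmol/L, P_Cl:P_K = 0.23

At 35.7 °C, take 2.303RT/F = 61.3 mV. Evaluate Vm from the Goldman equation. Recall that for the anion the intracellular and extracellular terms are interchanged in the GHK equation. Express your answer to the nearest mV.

Vm = 61.3 · log₁₀[(Σ P·[cation]ₒ + Σ P·[anion]ᵢ) / (Σ P·[cation]ᵢ + Σ P·[anion]ₒ)]
Numerator = 1×8.11 + 23×118 + 0.23×35.4 = 2730
Denominator = 1×128 + 23×18.4 + 0.23×125 = 580
Vm = 61.3 · log₁₀(4.7077) = 61.3 × (0.6728) = 41.24 mV

41 mV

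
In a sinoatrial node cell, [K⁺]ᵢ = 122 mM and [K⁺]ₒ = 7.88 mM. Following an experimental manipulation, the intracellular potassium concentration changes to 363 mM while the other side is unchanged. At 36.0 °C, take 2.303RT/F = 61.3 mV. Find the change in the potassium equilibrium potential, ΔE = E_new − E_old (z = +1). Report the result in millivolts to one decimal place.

E_old = (61.3/1)·log₁₀(7.88/122) = -72.94 mV
E_new = (61.3/1)·log₁₀(7.88/363) = -101.97 mV
ΔE = -101.97 − (-72.94) = -29.03 mV

-29.0 mV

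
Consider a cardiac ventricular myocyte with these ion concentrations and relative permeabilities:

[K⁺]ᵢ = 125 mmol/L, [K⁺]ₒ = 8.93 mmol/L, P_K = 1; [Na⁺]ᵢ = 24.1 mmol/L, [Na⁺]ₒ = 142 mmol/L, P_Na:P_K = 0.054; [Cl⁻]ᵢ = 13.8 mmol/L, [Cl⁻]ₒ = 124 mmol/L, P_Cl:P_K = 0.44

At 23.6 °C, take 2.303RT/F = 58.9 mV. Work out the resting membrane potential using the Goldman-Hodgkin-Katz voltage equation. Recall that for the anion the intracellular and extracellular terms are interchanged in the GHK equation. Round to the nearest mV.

Vm = 58.9 · log₁₀[(Σ P·[cation]ₒ + Σ P·[anion]ᵢ) / (Σ P·[cation]ᵢ + Σ P·[anion]ₒ)]
Numerator = 1×8.93 + 0.054×142 + 0.44×13.8 = 22.67
Denominator = 1×125 + 0.054×24.1 + 0.44×124 = 180.9
Vm = 58.9 · log₁₀(0.12534) = 58.9 × (-0.9019) = -53.12 mV

-53 mV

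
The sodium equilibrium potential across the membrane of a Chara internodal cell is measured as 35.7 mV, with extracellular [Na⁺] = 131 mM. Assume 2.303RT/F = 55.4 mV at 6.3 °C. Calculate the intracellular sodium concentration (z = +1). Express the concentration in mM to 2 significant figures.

Nernst: E = (55.4/1) · log₁₀([out]/[in]), so log₁₀([out]/[in]) = 35.7 × 1 / 55.4 = 0.6444.
[out]/[in] = 10^(0.6444) = 4.41.
[in] = 131 / 4.41 = 29.71 mM.

30 mM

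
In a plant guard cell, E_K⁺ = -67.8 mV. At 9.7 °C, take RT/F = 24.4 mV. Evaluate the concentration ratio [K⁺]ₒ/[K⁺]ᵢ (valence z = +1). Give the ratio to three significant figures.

ln([out]/[in]) = E·z/(24.4) = -67.8 × 1 / 24.4 = -2.7787
[out]/[in] = e^(-2.7787) = 0.06212

0.0621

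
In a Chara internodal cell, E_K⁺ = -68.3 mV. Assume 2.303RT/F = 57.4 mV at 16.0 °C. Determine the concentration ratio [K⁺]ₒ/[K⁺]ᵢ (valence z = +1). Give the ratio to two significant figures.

log₁₀([out]/[in]) = E·z/(57.4) = -68.3 × 1 / 57.4 = -1.1899
[out]/[in] = 10^(-1.1899) = 0.06458

0.065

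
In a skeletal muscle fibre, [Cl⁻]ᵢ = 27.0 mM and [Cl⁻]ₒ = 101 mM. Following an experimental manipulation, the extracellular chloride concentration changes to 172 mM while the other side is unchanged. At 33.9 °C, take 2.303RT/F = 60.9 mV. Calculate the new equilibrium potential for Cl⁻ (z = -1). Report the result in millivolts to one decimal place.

After the shift: [Cl⁻]_out = 172, [Cl⁻]_in = 27.0 mM.
E_new = (60.9/-1)·log₁₀(172/27.0) = -60.90 · (0.8042) = -48.97 mV

-49.0 mV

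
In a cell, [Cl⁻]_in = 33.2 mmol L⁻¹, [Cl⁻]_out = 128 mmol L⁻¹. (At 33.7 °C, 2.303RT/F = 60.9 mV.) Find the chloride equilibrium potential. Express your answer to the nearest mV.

E = (60.9/z) · log₁₀([Cl⁻]_out/[Cl⁻]_in) with z = -1.
For an anion, dividing by z = -1 reverses the sign.
= (60.9/-1) · log₁₀(128/33.2) = -60.90 · log₁₀(3.855)
= -60.90 · (0.5861) = -35.69 mV

-36 mV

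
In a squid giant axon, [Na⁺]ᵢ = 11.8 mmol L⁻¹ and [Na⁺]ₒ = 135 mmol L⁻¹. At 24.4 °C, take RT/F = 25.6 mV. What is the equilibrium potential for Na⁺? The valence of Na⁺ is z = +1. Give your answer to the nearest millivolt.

E = (25.6/z) · ln([Na⁺]_out/[Na⁺]_in) with z = +1.
= (25.6/1) · ln(135/11.8) = 25.60 · ln(11.44)
= 25.60 · (2.4372) = 62.39 mV

62 mV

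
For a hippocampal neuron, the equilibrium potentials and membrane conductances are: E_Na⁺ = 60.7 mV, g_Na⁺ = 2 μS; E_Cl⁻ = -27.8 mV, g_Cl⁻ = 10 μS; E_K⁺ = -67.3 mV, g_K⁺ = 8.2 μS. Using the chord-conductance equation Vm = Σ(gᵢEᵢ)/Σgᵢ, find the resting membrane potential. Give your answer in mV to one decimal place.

-35.1 mV

Σ gᵢEᵢ = 2·(60.7) + 10·(-27.8) + 8.2·(-67.3) = -708.46
Σ gᵢ = 2 + 10 + 8.2 = 20.2
Vm = -708.46 / 20.2 = -35.07 mV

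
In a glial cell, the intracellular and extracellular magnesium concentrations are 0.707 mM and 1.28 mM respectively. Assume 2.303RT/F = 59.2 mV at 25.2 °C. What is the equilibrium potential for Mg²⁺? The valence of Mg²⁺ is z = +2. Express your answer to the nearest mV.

8 mV

E = (59.2/z) · log₁₀([Mg²⁺]_out/[Mg²⁺]_in) with z = +2.
= (59.2/2) · log₁₀(1.28/0.707) = 29.60 · log₁₀(1.81)
= 29.60 · (0.2578) = 7.63 mV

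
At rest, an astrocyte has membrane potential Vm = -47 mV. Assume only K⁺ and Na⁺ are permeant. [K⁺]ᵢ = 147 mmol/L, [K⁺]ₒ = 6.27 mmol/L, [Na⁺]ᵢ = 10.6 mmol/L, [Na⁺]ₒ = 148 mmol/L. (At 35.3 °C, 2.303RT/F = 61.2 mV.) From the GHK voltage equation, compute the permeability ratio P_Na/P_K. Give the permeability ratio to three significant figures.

Let α = P_Na/P_K. GHK: Vm = 61.2·log₁₀[(Kₒ + α·Naₒ)/(Kᵢ + α·Naᵢ)].
10^(Vm/61.2) = 10^(-47.0/61.2) = 0.17062
So 0.17062·(Kᵢ + α·Naᵢ) = Kₒ + α·Naₒ → α = (0.17062·147.0 − 6.27) / (148.0 − 0.17062·10.6)
α = (25.08 − 6.27) / (148.0 − 1.809) = 18.81/146.2 = 0.1287

0.129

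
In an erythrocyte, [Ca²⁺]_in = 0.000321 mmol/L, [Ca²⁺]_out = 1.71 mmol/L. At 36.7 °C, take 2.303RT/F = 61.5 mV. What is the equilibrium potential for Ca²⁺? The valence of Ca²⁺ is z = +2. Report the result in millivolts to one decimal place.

114.6 mV

E = (61.5/z) · log₁₀([Ca²⁺]_out/[Ca²⁺]_in) with z = +2.
= (61.5/2) · log₁₀(1.71/0.000321) = 30.75 · log₁₀(5327)
= 30.75 · (3.7265) = 114.59 mV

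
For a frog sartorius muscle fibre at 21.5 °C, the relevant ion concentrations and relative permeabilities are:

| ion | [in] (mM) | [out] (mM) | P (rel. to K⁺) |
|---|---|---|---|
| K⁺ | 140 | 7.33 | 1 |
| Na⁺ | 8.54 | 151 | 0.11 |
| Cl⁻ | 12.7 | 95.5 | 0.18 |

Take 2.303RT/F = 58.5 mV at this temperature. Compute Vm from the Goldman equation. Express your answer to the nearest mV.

-46 mV

Vm = 58.5 · log₁₀[(Σ P·[cation]ₒ + Σ P·[anion]ᵢ) / (Σ P·[cation]ᵢ + Σ P·[anion]ₒ)]
Numerator = 1×7.33 + 0.11×151 + 0.18×12.7 = 26.23
Denominator = 1×140 + 0.11×8.54 + 0.18×95.5 = 158.1
Vm = 58.5 · log₁₀(0.16585) = 58.5 × (-0.7803) = -45.65 mV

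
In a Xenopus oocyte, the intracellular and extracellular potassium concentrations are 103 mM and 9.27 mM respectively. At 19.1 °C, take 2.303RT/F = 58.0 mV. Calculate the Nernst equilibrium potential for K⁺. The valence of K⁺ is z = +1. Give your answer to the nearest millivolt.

E = (58.0/z) · log₁₀([K⁺]_out/[K⁺]_in) with z = +1.
= (58.0/1) · log₁₀(9.27/103) = 58.00 · log₁₀(0.09)
= 58.00 · (-1.0458) = -60.65 mV

-61 mV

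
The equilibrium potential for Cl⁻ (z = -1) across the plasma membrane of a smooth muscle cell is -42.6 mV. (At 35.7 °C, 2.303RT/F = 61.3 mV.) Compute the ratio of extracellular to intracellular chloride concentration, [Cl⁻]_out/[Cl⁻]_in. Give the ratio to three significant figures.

4.95

log₁₀([out]/[in]) = E·z/(61.3) = -42.6 × -1 / 61.3 = 0.6949
[out]/[in] = 10^(0.6949) = 4.954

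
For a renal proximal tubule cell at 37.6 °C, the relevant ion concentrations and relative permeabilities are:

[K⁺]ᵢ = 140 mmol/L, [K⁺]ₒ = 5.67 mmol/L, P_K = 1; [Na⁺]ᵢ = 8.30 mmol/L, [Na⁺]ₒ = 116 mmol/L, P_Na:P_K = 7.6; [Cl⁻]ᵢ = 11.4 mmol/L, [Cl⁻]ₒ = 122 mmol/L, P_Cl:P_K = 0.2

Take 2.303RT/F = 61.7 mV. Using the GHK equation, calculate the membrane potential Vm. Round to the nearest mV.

Vm = 61.7 · log₁₀[(Σ P·[cation]ₒ + Σ P·[anion]ᵢ) / (Σ P·[cation]ᵢ + Σ P·[anion]ₒ)]
Numerator = 1×5.67 + 7.6×116 + 0.2×11.4 = 889.5
Denominator = 1×140 + 7.6×8.30 + 0.2×122 = 227.5
Vm = 61.7 · log₁₀(3.9105) = 61.7 × (0.5922) = 36.54 mV

37 mV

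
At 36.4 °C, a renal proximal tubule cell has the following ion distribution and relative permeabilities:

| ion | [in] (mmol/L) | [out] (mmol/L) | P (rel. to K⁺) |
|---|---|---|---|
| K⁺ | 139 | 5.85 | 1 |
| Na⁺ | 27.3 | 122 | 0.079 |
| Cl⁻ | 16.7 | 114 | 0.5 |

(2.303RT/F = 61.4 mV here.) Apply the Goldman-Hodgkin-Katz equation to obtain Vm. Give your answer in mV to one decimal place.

-56.5 mV

Vm = 61.4 · log₁₀[(Σ P·[cation]ₒ + Σ P·[anion]ᵢ) / (Σ P·[cation]ᵢ + Σ P·[anion]ₒ)]
Numerator = 1×5.85 + 0.079×122 + 0.5×16.7 = 23.84
Denominator = 1×139 + 0.079×27.3 + 0.5×114 = 198.2
Vm = 61.4 · log₁₀(0.1203) = 61.4 × (-0.9197) = -56.47 mV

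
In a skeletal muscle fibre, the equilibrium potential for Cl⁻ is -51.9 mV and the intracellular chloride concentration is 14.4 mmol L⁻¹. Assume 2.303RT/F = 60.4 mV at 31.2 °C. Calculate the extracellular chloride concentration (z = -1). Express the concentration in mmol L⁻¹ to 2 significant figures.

100 mmol L⁻¹

Nernst: E = (60.4/-1) · log₁₀([out]/[in]), so log₁₀([out]/[in]) = -51.9 × -1 / 60.4 = 0.8593.
[out]/[in] = 10^(0.8593) = 7.232.
[out] = 7.232 × 14.4 = 104.1 mmol L⁻¹.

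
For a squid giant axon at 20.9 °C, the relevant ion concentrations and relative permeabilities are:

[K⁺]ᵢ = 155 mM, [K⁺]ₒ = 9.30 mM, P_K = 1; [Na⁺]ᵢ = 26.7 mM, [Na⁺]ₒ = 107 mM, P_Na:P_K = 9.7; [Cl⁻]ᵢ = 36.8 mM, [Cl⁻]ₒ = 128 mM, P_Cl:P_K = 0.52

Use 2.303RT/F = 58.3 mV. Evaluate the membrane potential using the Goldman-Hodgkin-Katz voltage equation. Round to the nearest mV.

20 mV

Vm = 58.3 · log₁₀[(Σ P·[cation]ₒ + Σ P·[anion]ᵢ) / (Σ P·[cation]ᵢ + Σ P·[anion]ₒ)]
Numerator = 1×9.30 + 9.7×107 + 0.52×36.8 = 1066
Denominator = 1×155 + 9.7×26.7 + 0.52×128 = 480.5
Vm = 58.3 · log₁₀(2.219) = 58.3 × (0.3462) = 20.18 mV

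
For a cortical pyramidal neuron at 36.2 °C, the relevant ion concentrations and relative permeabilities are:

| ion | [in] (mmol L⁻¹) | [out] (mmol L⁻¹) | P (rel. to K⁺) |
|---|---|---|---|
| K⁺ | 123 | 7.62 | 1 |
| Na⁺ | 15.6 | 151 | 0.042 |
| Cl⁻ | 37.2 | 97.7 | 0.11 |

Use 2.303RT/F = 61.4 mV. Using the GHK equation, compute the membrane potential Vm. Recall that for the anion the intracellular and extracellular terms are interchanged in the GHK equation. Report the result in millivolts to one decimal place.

Vm = 61.4 · log₁₀[(Σ P·[cation]ₒ + Σ P·[anion]ᵢ) / (Σ P·[cation]ᵢ + Σ P·[anion]ₒ)]
Numerator = 1×7.62 + 0.042×151 + 0.11×37.2 = 18.05
Denominator = 1×123 + 0.042×15.6 + 0.11×97.7 = 134.4
Vm = 61.4 · log₁₀(0.13433) = 61.4 × (-0.8718) = -53.53 mV

-53.5 mV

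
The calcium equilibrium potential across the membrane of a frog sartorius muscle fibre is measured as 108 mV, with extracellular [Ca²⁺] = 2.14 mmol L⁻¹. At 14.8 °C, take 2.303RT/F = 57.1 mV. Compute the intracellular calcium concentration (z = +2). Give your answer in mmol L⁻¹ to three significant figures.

Nernst: E = (57.1/2) · log₁₀([out]/[in]), so log₁₀([out]/[in]) = 108.0 × 2 / 57.1 = 3.7828.
[out]/[in] = 10^(3.7828) = 6065.
[in] = 2.14 / 6065 = 0.0003528 mmol L⁻¹.

0.000353 mmol L⁻¹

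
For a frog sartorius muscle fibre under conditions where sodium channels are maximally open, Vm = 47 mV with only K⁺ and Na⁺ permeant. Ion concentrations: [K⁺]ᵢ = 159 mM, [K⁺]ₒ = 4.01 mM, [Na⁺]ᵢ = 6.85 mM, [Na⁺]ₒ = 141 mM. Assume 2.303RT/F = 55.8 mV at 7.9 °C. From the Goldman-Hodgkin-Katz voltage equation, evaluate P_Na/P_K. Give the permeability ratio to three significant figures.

11.8

Let α = P_Na/P_K. GHK: Vm = 55.8·log₁₀[(Kₒ + α·Naₒ)/(Kᵢ + α·Naᵢ)].
10^(Vm/55.8) = 10^(47.0/55.8) = 6.9549
So 6.9549·(Kᵢ + α·Naᵢ) = Kₒ + α·Naₒ → α = (6.9549·159.0 − 4.01) / (141.0 − 6.9549·6.85)
α = (1106 − 4.01) / (141.0 − 47.64) = 1102/93.36 = 11.8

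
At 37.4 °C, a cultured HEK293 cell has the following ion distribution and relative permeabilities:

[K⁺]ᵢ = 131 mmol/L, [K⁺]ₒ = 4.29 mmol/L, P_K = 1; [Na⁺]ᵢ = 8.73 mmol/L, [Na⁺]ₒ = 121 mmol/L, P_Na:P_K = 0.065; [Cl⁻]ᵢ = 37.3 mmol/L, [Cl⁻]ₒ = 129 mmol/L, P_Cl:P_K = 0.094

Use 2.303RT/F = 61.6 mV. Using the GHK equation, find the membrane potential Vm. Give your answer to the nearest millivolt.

Vm = 61.6 · log₁₀[(Σ P·[cation]ₒ + Σ P·[anion]ᵢ) / (Σ P·[cation]ᵢ + Σ P·[anion]ₒ)]
Numerator = 1×4.29 + 0.065×121 + 0.094×37.3 = 15.66
Denominator = 1×131 + 0.065×8.73 + 0.094×129 = 143.7
Vm = 61.6 · log₁₀(0.10899) = 61.6 × (-0.9626) = -59.30 mV

-59 mV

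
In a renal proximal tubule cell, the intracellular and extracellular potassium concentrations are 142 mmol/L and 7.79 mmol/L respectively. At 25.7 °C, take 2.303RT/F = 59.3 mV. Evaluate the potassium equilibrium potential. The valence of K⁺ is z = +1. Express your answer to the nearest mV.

-75 mV

E = (59.3/z) · log₁₀([K⁺]_out/[K⁺]_in) with z = +1.
= (59.3/1) · log₁₀(7.79/142) = 59.30 · log₁₀(0.05486)
= 59.30 · (-1.2608) = -74.76 mV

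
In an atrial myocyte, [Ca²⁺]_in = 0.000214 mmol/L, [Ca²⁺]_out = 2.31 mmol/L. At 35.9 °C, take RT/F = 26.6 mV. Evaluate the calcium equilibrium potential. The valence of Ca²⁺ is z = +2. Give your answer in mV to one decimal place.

123.5 mV

E = (26.6/z) · ln([Ca²⁺]_out/[Ca²⁺]_in) with z = +2.
= (26.6/2) · ln(2.31/0.000214) = 13.30 · ln(1.079e+04)
= 13.30 · (9.2868) = 123.51 mV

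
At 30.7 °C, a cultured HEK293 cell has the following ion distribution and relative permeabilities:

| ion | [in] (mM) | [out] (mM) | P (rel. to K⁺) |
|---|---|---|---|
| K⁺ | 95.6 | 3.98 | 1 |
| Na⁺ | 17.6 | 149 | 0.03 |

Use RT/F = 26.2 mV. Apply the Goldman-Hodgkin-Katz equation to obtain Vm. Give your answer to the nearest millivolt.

Vm = 26.2 · ln[(Σ P·[cation]ₒ + Σ P·[anion]ᵢ) / (Σ P·[cation]ᵢ + Σ P·[anion]ₒ)]
Numerator = 1×3.98 + 0.03×149 = 8.45
Denominator = 1×95.6 + 0.03×17.6 = 96.13
Vm = 26.2 · ln(0.087904) = 26.2 × (-2.4315) = -63.71 mV

-64 mV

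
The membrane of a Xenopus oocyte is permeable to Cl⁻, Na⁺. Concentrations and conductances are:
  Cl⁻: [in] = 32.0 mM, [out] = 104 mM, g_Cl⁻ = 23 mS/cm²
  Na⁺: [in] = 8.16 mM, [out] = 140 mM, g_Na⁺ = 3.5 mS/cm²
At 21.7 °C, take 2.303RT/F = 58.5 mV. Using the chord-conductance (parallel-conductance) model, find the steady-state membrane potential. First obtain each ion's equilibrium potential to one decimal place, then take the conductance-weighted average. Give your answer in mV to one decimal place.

-16.4 mV

E_Cl⁻ = (58.5/-1)·log₁₀(104/32.0) = -29.9 mV
E_Na⁺ = (58.5/1)·log₁₀(140/8.16) = 72.2 mV
Vm = (Σ gᵢEᵢ)/(Σ gᵢ) = (23·-29.9 + 3.5·72.2) / (23 + 3.5)
= -435.00 / 26.5 = -16.42 mV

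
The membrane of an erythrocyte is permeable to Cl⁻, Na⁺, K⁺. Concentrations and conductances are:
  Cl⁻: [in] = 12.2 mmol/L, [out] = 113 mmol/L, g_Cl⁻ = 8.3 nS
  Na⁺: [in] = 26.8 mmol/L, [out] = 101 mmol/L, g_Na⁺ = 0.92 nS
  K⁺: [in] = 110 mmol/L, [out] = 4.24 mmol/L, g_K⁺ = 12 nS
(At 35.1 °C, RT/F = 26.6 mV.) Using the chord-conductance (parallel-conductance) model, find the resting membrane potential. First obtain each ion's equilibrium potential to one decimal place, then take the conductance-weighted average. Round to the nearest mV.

E_Cl⁻ = (26.6/-1)·ln(113/12.2) = -59.2 mV
E_Na⁺ = (26.6/1)·ln(101/26.8) = 35.3 mV
E_K⁺ = (26.6/1)·ln(4.24/110) = -86.6 mV
Vm = (Σ gᵢEᵢ)/(Σ gᵢ) = (8.3·-59.2 + 0.92·35.3 + 12·-86.6) / (8.3 + 0.92 + 12)
= -1498.08 / 21.22 = -70.60 mV

-71 mV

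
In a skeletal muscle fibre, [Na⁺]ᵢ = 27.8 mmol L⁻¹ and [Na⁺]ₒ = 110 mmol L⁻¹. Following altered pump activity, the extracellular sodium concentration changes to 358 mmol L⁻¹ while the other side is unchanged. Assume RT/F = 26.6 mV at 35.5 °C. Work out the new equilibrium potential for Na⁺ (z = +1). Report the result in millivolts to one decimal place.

After the shift: [Na⁺]_out = 358, [Na⁺]_in = 27.8 mmol L⁻¹.
E_new = (26.6/1)·ln(358/27.8) = 26.60 · (2.5555) = 67.98 mV

68.0 mV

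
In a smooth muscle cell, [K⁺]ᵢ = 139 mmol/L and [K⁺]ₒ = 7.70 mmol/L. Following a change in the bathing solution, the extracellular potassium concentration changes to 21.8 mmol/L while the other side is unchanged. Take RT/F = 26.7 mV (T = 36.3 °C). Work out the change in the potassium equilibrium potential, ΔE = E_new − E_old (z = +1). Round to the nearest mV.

28 mV

E_old = (26.7/1)·ln(7.70/139) = -77.25 mV
E_new = (26.7/1)·ln(21.8/139) = -49.46 mV
ΔE = -49.46 − (-77.25) = 27.79 mV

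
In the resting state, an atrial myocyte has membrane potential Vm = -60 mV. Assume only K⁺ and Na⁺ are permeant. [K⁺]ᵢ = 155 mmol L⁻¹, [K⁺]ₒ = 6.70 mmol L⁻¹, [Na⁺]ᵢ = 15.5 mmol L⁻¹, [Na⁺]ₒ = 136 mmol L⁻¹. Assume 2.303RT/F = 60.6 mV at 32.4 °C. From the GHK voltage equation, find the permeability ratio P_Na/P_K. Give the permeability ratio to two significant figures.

0.068

Let α = P_Na/P_K. GHK: Vm = 60.6·log₁₀[(Kₒ + α·Naₒ)/(Kᵢ + α·Naᵢ)].
10^(Vm/60.6) = 10^(-60.0/60.6) = 0.10231
So 0.10231·(Kᵢ + α·Naᵢ) = Kₒ + α·Naₒ → α = (0.10231·155.0 − 6.7) / (136.0 − 0.10231·15.5)
α = (15.86 − 6.7) / (136.0 − 1.586) = 9.157/134.4 = 0.06813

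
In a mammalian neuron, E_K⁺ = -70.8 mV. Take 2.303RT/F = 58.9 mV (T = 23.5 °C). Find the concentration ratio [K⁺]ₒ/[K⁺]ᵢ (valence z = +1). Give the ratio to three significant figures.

0.0628

log₁₀([out]/[in]) = E·z/(58.9) = -70.8 × 1 / 58.9 = -1.2020
[out]/[in] = 10^(-1.2020) = 0.0628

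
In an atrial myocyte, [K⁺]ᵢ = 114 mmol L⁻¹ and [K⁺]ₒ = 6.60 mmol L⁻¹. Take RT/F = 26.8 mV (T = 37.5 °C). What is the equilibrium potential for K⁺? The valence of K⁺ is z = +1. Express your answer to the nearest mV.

E = (26.8/z) · ln([K⁺]_out/[K⁺]_in) with z = +1.
= (26.8/1) · ln(6.60/114) = 26.80 · ln(0.05789)
= 26.80 · (-2.8491) = -76.36 mV

-76 mV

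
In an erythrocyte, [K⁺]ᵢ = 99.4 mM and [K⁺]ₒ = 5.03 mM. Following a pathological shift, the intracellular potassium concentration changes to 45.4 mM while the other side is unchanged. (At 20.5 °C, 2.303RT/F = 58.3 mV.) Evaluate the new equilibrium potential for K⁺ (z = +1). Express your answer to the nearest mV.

After the shift: [K⁺]_out = 5.03, [K⁺]_in = 45.4 mM.
E_new = (58.3/1)·log₁₀(5.03/45.4) = 58.30 · (-0.9555) = -55.70 mV

-56 mV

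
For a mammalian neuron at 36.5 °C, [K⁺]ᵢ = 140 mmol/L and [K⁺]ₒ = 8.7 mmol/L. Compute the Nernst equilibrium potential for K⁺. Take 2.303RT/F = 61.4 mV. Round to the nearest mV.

E = (61.4/z) · log₁₀([K⁺]_out/[K⁺]_in) with z = +1.
= (61.4/1) · log₁₀(8.7/140) = 61.40 · log₁₀(0.06214)
= 61.40 · (-1.2066) = -74.09 mV

-74 mV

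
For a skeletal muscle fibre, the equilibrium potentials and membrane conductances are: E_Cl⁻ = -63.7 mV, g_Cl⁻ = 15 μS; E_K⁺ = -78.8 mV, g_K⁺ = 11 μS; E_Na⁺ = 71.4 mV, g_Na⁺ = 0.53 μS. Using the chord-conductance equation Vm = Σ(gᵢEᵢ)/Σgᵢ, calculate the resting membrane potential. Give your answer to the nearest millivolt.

-67 mV

Σ gᵢEᵢ = 15·(-63.7) + 11·(-78.8) + 0.53·(71.4) = -1784.46
Σ gᵢ = 15 + 11 + 0.53 = 26.53
Vm = -1784.46 / 26.53 = -67.26 mV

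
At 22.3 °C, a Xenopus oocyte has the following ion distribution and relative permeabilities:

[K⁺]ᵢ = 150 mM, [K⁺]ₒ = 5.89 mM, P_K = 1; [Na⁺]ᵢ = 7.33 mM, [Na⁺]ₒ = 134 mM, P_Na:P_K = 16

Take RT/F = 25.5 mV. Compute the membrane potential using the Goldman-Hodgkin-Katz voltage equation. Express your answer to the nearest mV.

Vm = 25.5 · ln[(Σ P·[cation]ₒ + Σ P·[anion]ᵢ) / (Σ P·[cation]ᵢ + Σ P·[anion]ₒ)]
Numerator = 1×5.89 + 16×134 = 2150
Denominator = 1×150 + 16×7.33 = 267.3
Vm = 25.5 · ln(8.0436) = 25.5 × (2.0849) = 53.16 mV

53 mV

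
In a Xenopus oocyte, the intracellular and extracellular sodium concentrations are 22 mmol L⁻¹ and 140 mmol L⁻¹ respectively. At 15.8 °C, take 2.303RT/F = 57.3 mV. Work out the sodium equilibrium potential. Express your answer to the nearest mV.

46 mV

E = (57.3/z) · log₁₀([Na⁺]_out/[Na⁺]_in) with z = +1.
= (57.3/1) · log₁₀(140/22) = 57.30 · log₁₀(6.364)
= 57.30 · (0.8037) = 46.05 mV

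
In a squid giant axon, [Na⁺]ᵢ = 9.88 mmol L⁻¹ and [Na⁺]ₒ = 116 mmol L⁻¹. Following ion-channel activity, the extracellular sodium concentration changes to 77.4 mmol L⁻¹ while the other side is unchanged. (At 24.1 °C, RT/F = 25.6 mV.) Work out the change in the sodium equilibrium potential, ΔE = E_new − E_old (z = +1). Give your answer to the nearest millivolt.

-10 mV

E_old = (25.6/1)·ln(116/9.88) = 63.05 mV
E_new = (25.6/1)·ln(77.4/9.88) = 52.70 mV
ΔE = 52.70 − (63.05) = -10.36 mV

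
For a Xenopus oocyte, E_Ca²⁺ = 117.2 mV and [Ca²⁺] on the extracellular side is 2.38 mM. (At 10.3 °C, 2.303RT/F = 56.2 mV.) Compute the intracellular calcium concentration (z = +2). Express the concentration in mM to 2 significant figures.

Nernst: E = (56.2/2) · log₁₀([out]/[in]), so log₁₀([out]/[in]) = 117.2 × 2 / 56.2 = 4.1708.
[out]/[in] = 10^(4.1708) = 1.482e+04.
[in] = 2.38 / 1.482e+04 = 0.0001606 mM.

0.00016 mM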